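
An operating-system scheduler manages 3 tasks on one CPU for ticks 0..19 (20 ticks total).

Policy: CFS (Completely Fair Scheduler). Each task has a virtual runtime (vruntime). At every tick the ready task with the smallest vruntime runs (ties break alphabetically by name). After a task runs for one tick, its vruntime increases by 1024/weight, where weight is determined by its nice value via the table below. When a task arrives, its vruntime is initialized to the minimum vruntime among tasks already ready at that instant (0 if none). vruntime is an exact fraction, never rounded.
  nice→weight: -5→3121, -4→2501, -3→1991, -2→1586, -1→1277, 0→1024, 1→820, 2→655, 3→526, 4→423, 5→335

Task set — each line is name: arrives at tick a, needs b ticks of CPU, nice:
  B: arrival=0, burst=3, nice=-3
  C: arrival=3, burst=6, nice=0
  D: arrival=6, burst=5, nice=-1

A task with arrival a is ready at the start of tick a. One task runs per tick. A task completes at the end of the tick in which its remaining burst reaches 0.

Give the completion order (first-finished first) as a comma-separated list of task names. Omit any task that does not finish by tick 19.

completion order = B, C, D

t=0: vr[B=0] → run B
t=1: vr[B=1024/1991] → run B
t=2: vr[B=2048/1991] → run B
t=3: vr[C=0] → run C
t=4: vr[C=1] → run C
t=5: vr[C=2] → run C
t=6: vr[C=3 D=3] → run C
t=7: vr[C=4 D=3] → run D
t=8: vr[C=4 D=4855/1277] → run D
t=9: vr[C=4 D=5879/1277] → run C
t=10: vr[C=5 D=5879/1277] → run D
t=11: vr[C=5 D=6903/1277] → run C
t=12: vr[D=6903/1277] → run D
t=13: vr[D=7927/1277] → run D
t=14: (idle)
t=15: (idle)
t=16: (idle)
t=17: (idle)
t=18: (idle)
t=19: (idle)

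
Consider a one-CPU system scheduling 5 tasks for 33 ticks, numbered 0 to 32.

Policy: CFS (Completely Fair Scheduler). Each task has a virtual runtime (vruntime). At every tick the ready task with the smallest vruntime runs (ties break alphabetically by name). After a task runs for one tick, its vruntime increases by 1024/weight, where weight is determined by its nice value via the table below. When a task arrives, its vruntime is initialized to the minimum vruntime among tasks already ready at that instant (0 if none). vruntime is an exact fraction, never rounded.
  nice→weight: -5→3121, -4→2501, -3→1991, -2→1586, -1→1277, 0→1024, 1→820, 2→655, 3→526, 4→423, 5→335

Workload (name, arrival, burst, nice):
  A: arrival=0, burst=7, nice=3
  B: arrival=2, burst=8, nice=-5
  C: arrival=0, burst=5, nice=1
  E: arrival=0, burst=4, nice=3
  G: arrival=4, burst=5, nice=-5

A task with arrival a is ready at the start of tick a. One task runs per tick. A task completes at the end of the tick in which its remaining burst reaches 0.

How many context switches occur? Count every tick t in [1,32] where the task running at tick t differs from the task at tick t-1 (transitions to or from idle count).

context switches = 25

t=0: vr[A=0 C=0 E=0] → run A
t=1: vr[A=512/263 C=0 E=0] → run C
t=2: vr[A=512/263 B=0 C=256/205 E=0] → run B
t=3: vr[A=512/263 B=1024/3121 C=256/205 E=0] → run E
t=4: vr[A=512/263 B=1024/3121 C=256/205 E=512/263 G=1024/3121] → run B
t=5: vr[A=512/263 B=2048/3121 C=256/205 E=512/263 G=1024/3121] → run G
t=6: vr[A=512/263 B=2048/3121 C=256/205 E=512/263 G=2048/3121] → run B
t=7: vr[A=512/263 B=3072/3121 C=256/205 E=512/263 G=2048/3121] → run G
t=8: vr[A=512/263 B=3072/3121 C=256/205 E=512/263 G=3072/3121] → run B
t=9: vr[A=512/263 B=4096/3121 C=256/205 E=512/263 G=3072/3121] → run G
t=10: vr[A=512/263 B=4096/3121 C=256/205 E=512/263 G=4096/3121] → run C
t=11: vr[A=512/263 B=4096/3121 C=512/205 E=512/263 G=4096/3121] → run B
t=12: vr[A=512/263 B=5120/3121 C=512/205 E=512/263 G=4096/3121] → run G
t=13: vr[A=512/263 B=5120/3121 C=512/205 E=512/263 G=5120/3121] → run B
t=14: vr[A=512/263 B=6144/3121 C=512/205 E=512/263 G=5120/3121] → run G
t=15: vr[A=512/263 B=6144/3121 C=512/205 E=512/263] → run A
t=16: vr[A=1024/263 B=6144/3121 C=512/205 E=512/263] → run E
t=17: vr[A=1024/263 B=6144/3121 C=512/205 E=1024/263] → run B
t=18: vr[A=1024/263 B=7168/3121 C=512/205 E=1024/263] → run B
t=19: vr[A=1024/263 C=512/205 E=1024/263] → run C
t=20: vr[A=1024/263 C=768/205 E=1024/263] → run C
t=21: vr[A=1024/263 C=1024/205 E=1024/263] → run A
t=22: vr[A=1536/263 C=1024/205 E=1024/263] → run E
t=23: vr[A=1536/263 C=1024/205 E=1536/263] → run C
t=24: vr[A=1536/263 E=1536/263] → run A
t=25: vr[A=2048/263 E=1536/263] → run E
t=26: vr[A=2048/263] → run A
t=27: vr[A=2560/263] → run A
t=28: vr[A=3072/263] → run A
t=29: (idle)
t=30: (idle)
t=31: (idle)
t=32: (idle)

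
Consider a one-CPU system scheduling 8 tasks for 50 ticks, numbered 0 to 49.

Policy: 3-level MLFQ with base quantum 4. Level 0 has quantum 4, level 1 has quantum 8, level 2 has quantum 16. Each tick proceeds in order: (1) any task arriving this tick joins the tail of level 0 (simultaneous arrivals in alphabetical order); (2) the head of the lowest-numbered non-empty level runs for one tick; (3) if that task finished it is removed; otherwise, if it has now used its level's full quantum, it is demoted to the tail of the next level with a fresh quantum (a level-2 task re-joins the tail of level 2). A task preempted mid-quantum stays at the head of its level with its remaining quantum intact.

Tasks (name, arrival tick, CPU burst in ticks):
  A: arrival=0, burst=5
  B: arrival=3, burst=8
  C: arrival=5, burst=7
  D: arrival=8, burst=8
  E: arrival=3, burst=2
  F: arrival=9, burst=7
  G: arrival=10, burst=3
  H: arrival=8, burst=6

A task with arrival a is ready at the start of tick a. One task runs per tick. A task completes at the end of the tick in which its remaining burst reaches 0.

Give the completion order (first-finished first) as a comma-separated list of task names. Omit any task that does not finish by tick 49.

completion order = E, G, A, B, C, D, H, F

t=0: L0/L1/L2 = A/-/- → run A
t=1: L0/L1/L2 = A/-/- → run A
t=2: L0/L1/L2 = A/-/- → run A
t=3: L0/L1/L2 = ABE/-/- → run A
t=4: L0/L1/L2 = BE/A/- → run B
t=5: L0/L1/L2 = BEC/A/- → run B
t=6: L0/L1/L2 = BEC/A/- → run B
t=7: L0/L1/L2 = BEC/A/- → run B
t=8: L0/L1/L2 = ECDH/AB/- → run E
t=9: L0/L1/L2 = ECDHF/AB/- → run E
t=10: L0/L1/L2 = CDHFG/AB/- → run C
t=11: L0/L1/L2 = CDHFG/AB/- → run C
t=12: L0/L1/L2 = CDHFG/AB/- → run C
t=13: L0/L1/L2 = CDHFG/AB/- → run C
t=14: L0/L1/L2 = DHFG/ABC/- → run D
t=15: L0/L1/L2 = DHFG/ABC/- → run D
t=16: L0/L1/L2 = DHFG/ABC/- → run D
t=17: L0/L1/L2 = DHFG/ABC/- → run D
t=18: L0/L1/L2 = HFG/ABCD/- → run H
t=19: L0/L1/L2 = HFG/ABCD/- → run H
t=20: L0/L1/L2 = HFG/ABCD/- → run H
t=21: L0/L1/L2 = HFG/ABCD/- → run H
t=22: L0/L1/L2 = FG/ABCDH/- → run F
t=23: L0/L1/L2 = FG/ABCDH/- → run F
t=24: L0/L1/L2 = FG/ABCDH/- → run F
t=25: L0/L1/L2 = FG/ABCDH/- → run F
t=26: L0/L1/L2 = G/ABCDHF/- → run G
t=27: L0/L1/L2 = G/ABCDHF/- → run G
t=28: L0/L1/L2 = G/ABCDHF/- → run G
t=29: L0/L1/L2 = -/ABCDHF/- → run A
t=30: L0/L1/L2 = -/BCDHF/- → run B
t=31: L0/L1/L2 = -/BCDHF/- → run B
t=32: L0/L1/L2 = -/BCDHF/- → run B
t=33: L0/L1/L2 = -/BCDHF/- → run B
t=34: L0/L1/L2 = -/CDHF/- → run C
t=35: L0/L1/L2 = -/CDHF/- → run C
t=36: L0/L1/L2 = -/CDHF/- → run C
t=37: L0/L1/L2 = -/DHF/- → run D
t=38: L0/L1/L2 = -/DHF/- → run D
t=39: L0/L1/L2 = -/DHF/- → run D
t=40: L0/L1/L2 = -/DHF/- → run D
t=41: L0/L1/L2 = -/HF/- → run H
t=42: L0/L1/L2 = -/HF/- → run H
t=43: L0/L1/L2 = -/F/- → run F
t=44: L0/L1/L2 = -/F/- → run F
t=45: L0/L1/L2 = -/F/- → run F
t=46: (idle)
t=47: (idle)
t=48: (idle)
t=49: (idle)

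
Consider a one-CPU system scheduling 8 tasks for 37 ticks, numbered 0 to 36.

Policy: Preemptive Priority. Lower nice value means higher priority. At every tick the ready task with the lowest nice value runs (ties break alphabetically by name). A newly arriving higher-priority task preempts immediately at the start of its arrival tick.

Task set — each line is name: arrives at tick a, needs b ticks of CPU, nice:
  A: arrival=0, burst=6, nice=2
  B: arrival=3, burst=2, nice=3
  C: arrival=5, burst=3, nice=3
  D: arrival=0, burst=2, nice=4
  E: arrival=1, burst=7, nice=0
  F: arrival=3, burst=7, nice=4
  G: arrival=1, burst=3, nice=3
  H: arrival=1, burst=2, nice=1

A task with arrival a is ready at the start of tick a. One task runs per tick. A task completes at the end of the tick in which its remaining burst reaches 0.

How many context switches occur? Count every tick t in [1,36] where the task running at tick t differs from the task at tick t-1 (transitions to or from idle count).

context switches = 9

t=0: ready={A,D} → run A
t=1: ready={A,D,E,G,H} → run E
t=2: ready={A,D,E,G,H} → run E
t=3: ready={A,B,D,E,F,G,H} → run E
t=4: ready={A,B,D,E,F,G,H} → run E
t=5: ready={A,B,C,D,E,F,G,H} → run E
t=6: ready={A,B,C,D,E,F,G,H} → run E
t=7: ready={A,B,C,D,E,F,G,H} → run E
t=8: ready={A,B,C,D,F,G,H} → run H
t=9: ready={A,B,C,D,F,G,H} → run H
t=10: ready={A,B,C,D,F,G} → run A
t=11: ready={A,B,C,D,F,G} → run A
t=12: ready={A,B,C,D,F,G} → run A
t=13: ready={A,B,C,D,F,G} → run A
t=14: ready={A,B,C,D,F,G} → run A
t=15: ready={B,C,D,F,G} → run B
t=16: ready={B,C,D,F,G} → run B
t=17: ready={C,D,F,G} → run C
t=18: ready={C,D,F,G} → run C
t=19: ready={C,D,F,G} → run C
t=20: ready={D,F,G} → run G
t=21: ready={D,F,G} → run G
t=22: ready={D,F,G} → run G
t=23: ready={D,F} → run D
t=24: ready={D,F} → run D
t=25: ready={F} → run F
t=26: ready={F} → run F
t=27: ready={F} → run F
t=28: ready={F} → run F
t=29: ready={F} → run F
t=30: ready={F} → run F
t=31: ready={F} → run F
t=32: (idle)
t=33: (idle)
t=34: (idle)
t=35: (idle)
t=36: (idle)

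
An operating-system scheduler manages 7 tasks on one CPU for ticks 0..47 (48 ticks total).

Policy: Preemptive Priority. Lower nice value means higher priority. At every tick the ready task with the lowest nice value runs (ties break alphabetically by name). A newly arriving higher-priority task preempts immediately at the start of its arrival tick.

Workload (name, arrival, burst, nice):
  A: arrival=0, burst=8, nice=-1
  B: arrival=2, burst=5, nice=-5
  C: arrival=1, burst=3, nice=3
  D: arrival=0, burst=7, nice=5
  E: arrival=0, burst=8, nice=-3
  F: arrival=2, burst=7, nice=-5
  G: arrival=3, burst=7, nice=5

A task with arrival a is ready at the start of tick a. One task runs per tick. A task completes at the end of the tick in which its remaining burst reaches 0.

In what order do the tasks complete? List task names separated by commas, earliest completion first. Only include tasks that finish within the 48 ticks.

t=0: ready={A,D,E} → run E
t=1: ready={A,C,D,E} → run E
t=2: ready={A,B,C,D,E,F} → run B
t=3: ready={A,B,C,D,E,F,G} → run B
t=4: ready={A,B,C,D,E,F,G} → run B
t=5: ready={A,B,C,D,E,F,G} → run B
t=6: ready={A,B,C,D,E,F,G} → run B
t=7: ready={A,C,D,E,F,G} → run F
t=8: ready={A,C,D,E,F,G} → run F
t=9: ready={A,C,D,E,F,G} → run F
t=10: ready={A,C,D,E,F,G} → run F
t=11: ready={A,C,D,E,F,G} → run F
t=12: ready={A,C,D,E,F,G} → run F
t=13: ready={A,C,D,E,F,G} → run F
t=14: ready={A,C,D,E,G} → run E
t=15: ready={A,C,D,E,G} → run E
t=16: ready={A,C,D,E,G} → run E
t=17: ready={A,C,D,E,G} → run E
t=18: ready={A,C,D,E,G} → run E
t=19: ready={A,C,D,E,G} → run E
t=20: ready={A,C,D,G} → run A
t=21: ready={A,C,D,G} → run A
t=22: ready={A,C,D,G} → run A
t=23: ready={A,C,D,G} → run A
t=24: ready={A,C,D,G} → run A
t=25: ready={A,C,D,G} → run A
t=26: ready={A,C,D,G} → run A
t=27: ready={A,C,D,G} → run A
t=28: ready={C,D,G} → run C
t=29: ready={C,D,G} → run C
t=30: ready={C,D,G} → run C
t=31: ready={D,G} → run D
t=32: ready={D,G} → run D
t=33: ready={D,G} → run D
t=34: ready={D,G} → run D
t=35: ready={D,G} → run D
t=36: ready={D,G} → run D
t=37: ready={D,G} → run D
t=38: ready={G} → run G
t=39: ready={G} → run G
t=40: ready={G} → run G
t=41: ready={G} → run G
t=42: ready={G} → run G
t=43: ready={G} → run G
t=44: ready={G} → run G
t=45: (idle)
t=46: (idle)
t=47: (idle)

completion order = B, F, E, A, C, D, G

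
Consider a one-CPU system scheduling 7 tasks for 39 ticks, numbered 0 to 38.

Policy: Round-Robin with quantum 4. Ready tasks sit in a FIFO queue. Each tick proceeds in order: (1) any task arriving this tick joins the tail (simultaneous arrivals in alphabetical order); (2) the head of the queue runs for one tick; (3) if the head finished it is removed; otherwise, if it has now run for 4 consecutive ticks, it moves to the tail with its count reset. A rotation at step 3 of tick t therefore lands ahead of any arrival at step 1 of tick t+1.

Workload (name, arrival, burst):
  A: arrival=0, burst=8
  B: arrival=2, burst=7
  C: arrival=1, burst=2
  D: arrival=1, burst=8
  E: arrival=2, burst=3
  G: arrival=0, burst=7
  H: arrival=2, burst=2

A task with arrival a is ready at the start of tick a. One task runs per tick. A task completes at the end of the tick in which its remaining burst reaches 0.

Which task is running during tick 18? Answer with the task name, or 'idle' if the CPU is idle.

t=0: queue=[A,G] q_used=0 → run A
t=1: queue=[A,G,C,D] q_used=1 → run A
t=2: queue=[A,G,C,D,B,E,H] q_used=2 → run A
t=3: queue=[A,G,C,D,B,E,H] q_used=3 → run A
t=4: queue=[G,C,D,B,E,H,A] q_used=0 → run G
t=5: queue=[G,C,D,B,E,H,A] q_used=1 → run G
t=6: queue=[G,C,D,B,E,H,A] q_used=2 → run G
t=7: queue=[G,C,D,B,E,H,A] q_used=3 → run G
t=8: queue=[C,D,B,E,H,A,G] q_used=0 → run C
t=9: queue=[C,D,B,E,H,A,G] q_used=1 → run C
t=10: queue=[D,B,E,H,A,G] q_used=0 → run D
t=11: queue=[D,B,E,H,A,G] q_used=1 → run D
t=12: queue=[D,B,E,H,A,G] q_used=2 → run D
t=13: queue=[D,B,E,H,A,G] q_used=3 → run D
t=14: queue=[B,E,H,A,G,D] q_used=0 → run B
t=15: queue=[B,E,H,A,G,D] q_used=1 → run B
t=16: queue=[B,E,H,A,G,D] q_used=2 → run B
t=17: queue=[B,E,H,A,G,D] q_used=3 → run B
t=18: queue=[E,H,A,G,D,B] q_used=0 → run E
t=19: queue=[E,H,A,G,D,B] q_used=1 → run E
t=20: queue=[E,H,A,G,D,B] q_used=2 → run E
t=21: queue=[H,A,G,D,B] q_used=0 → run H
t=22: queue=[H,A,G,D,B] q_used=1 → run H
t=23: queue=[A,G,D,B] q_used=0 → run A
t=24: queue=[A,G,D,B] q_used=1 → run A
t=25: queue=[A,G,D,B] q_used=2 → run A
t=26: queue=[A,G,D,B] q_used=3 → run A
t=27: queue=[G,D,B] q_used=0 → run G
t=28: queue=[G,D,B] q_used=1 → run G
t=29: queue=[G,D,B] q_used=2 → run G
t=30: queue=[D,B] q_used=0 → run D
t=31: queue=[D,B] q_used=1 → run D
t=32: queue=[D,B] q_used=2 → run D
t=33: queue=[D,B] q_used=3 → run D
t=34: queue=[B] q_used=0 → run B
t=35: queue=[B] q_used=1 → run B
t=36: queue=[B] q_used=2 → run B
t=37: (idle)
t=38: (idle)

running at tick 18 = E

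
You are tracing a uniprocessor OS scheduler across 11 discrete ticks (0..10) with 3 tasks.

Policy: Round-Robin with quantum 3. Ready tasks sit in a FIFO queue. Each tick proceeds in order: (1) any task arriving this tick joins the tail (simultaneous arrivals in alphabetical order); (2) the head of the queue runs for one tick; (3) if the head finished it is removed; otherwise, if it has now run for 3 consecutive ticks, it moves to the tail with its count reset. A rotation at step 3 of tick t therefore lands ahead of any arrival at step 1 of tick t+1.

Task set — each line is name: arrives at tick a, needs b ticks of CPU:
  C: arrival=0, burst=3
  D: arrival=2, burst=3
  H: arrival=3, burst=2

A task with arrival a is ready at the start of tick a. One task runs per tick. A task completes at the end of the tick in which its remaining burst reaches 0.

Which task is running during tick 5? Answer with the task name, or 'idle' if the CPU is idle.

t=0: queue=[C] q_used=0 → run C
t=1: queue=[C] q_used=1 → run C
t=2: queue=[C,D] q_used=2 → run C
t=3: queue=[D,H] q_used=0 → run D
t=4: queue=[D,H] q_used=1 → run D
t=5: queue=[D,H] q_used=2 → run D
t=6: queue=[H] q_used=0 → run H
t=7: queue=[H] q_used=1 → run H
t=8: (idle)
t=9: (idle)
t=10: (idle)

running at tick 5 = D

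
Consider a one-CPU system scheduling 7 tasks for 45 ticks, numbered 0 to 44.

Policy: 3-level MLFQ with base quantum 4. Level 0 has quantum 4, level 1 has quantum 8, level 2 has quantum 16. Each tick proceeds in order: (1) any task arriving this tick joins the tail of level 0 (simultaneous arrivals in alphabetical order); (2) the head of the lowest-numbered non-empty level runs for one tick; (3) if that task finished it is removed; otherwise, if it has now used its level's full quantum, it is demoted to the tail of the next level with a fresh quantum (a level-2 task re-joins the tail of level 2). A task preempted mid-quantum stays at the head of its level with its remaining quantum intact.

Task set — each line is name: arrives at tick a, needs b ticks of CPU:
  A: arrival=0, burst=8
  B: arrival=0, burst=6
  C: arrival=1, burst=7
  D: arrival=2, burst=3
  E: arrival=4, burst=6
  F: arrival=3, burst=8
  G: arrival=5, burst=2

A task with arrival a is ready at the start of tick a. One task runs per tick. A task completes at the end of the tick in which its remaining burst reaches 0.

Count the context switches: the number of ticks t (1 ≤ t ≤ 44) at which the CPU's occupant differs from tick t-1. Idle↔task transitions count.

t=0: L0/L1/L2 = AB/-/- → run A
t=1: L0/L1/L2 = ABC/-/- → run A
t=2: L0/L1/L2 = ABCD/-/- → run A
t=3: L0/L1/L2 = ABCDF/-/- → run A
t=4: L0/L1/L2 = BCDFE/A/- → run B
t=5: L0/L1/L2 = BCDFEG/A/- → run B
t=6: L0/L1/L2 = BCDFEG/A/- → run B
t=7: L0/L1/L2 = BCDFEG/A/- → run B
t=8: L0/L1/L2 = CDFEG/AB/- → run C
t=9: L0/L1/L2 = CDFEG/AB/- → run C
t=10: L0/L1/L2 = CDFEG/AB/- → run C
t=11: L0/L1/L2 = CDFEG/AB/- → run C
t=12: L0/L1/L2 = DFEG/ABC/- → run D
t=13: L0/L1/L2 = DFEG/ABC/- → run D
t=14: L0/L1/L2 = DFEG/ABC/- → run D
t=15: L0/L1/L2 = FEG/ABC/- → run F
t=16: L0/L1/L2 = FEG/ABC/- → run F
t=17: L0/L1/L2 = FEG/ABC/- → run F
t=18: L0/L1/L2 = FEG/ABC/- → run F
t=19: L0/L1/L2 = EG/ABCF/- → run E
t=20: L0/L1/L2 = EG/ABCF/- → run E
t=21: L0/L1/L2 = EG/ABCF/- → run E
t=22: L0/L1/L2 = EG/ABCF/- → run E
t=23: L0/L1/L2 = G/ABCFE/- → run G
t=24: L0/L1/L2 = G/ABCFE/- → run G
t=25: L0/L1/L2 = -/ABCFE/- → run A
t=26: L0/L1/L2 = -/ABCFE/- → run A
t=27: L0/L1/L2 = -/ABCFE/- → run A
t=28: L0/L1/L2 = -/ABCFE/- → run A
t=29: L0/L1/L2 = -/BCFE/- → run B
t=30: L0/L1/L2 = -/BCFE/- → run B
t=31: L0/L1/L2 = -/CFE/- → run C
t=32: L0/L1/L2 = -/CFE/- → run C
t=33: L0/L1/L2 = -/CFE/- → run C
t=34: L0/L1/L2 = -/FE/- → run F
t=35: L0/L1/L2 = -/FE/- → run F
t=36: L0/L1/L2 = -/FE/- → run F
t=37: L0/L1/L2 = -/FE/- → run F
t=38: L0/L1/L2 = -/E/- → run E
t=39: L0/L1/L2 = -/E/- → run E
t=40: (idle)
t=41: (idle)
t=42: (idle)
t=43: (idle)
t=44: (idle)

context switches = 12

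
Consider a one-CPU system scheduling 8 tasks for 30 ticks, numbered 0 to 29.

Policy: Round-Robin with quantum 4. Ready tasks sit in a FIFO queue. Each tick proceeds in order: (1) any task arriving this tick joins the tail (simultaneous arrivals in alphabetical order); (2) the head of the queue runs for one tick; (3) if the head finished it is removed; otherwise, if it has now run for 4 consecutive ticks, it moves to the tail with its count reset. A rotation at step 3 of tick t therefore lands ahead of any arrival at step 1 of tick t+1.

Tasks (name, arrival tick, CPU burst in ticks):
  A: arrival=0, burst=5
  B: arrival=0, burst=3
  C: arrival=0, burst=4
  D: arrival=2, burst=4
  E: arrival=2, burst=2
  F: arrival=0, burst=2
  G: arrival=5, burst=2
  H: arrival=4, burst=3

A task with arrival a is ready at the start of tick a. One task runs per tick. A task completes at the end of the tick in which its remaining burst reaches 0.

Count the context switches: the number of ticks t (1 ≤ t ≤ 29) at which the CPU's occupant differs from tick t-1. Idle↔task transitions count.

t=0: queue=[A,B,C,F] q_used=0 → run A
t=1: queue=[A,B,C,F] q_used=1 → run A
t=2: queue=[A,B,C,F,D,E] q_used=2 → run A
t=3: queue=[A,B,C,F,D,E] q_used=3 → run A
t=4: queue=[B,C,F,D,E,A,H] q_used=0 → run B
t=5: queue=[B,C,F,D,E,A,H,G] q_used=1 → run B
t=6: queue=[B,C,F,D,E,A,H,G] q_used=2 → run B
t=7: queue=[C,F,D,E,A,H,G] q_used=0 → run C
t=8: queue=[C,F,D,E,A,H,G] q_used=1 → run C
t=9: queue=[C,F,D,E,A,H,G] q_used=2 → run C
t=10: queue=[C,F,D,E,A,H,G] q_used=3 → run C
t=11: queue=[F,D,E,A,H,G] q_used=0 → run F
t=12: queue=[F,D,E,A,H,G] q_used=1 → run F
t=13: queue=[D,E,A,H,G] q_used=0 → run D
t=14: queue=[D,E,A,H,G] q_used=1 → run D
t=15: queue=[D,E,A,H,G] q_used=2 → run D
t=16: queue=[D,E,A,H,G] q_used=3 → run D
t=17: queue=[E,A,H,G] q_used=0 → run E
t=18: queue=[E,A,H,G] q_used=1 → run E
t=19: queue=[A,H,G] q_used=0 → run A
t=20: queue=[H,G] q_used=0 → run H
t=21: queue=[H,G] q_used=1 → run H
t=22: queue=[H,G] q_used=2 → run H
t=23: queue=[G] q_used=0 → run G
t=24: queue=[G] q_used=1 → run G
t=25: (idle)
t=26: (idle)
t=27: (idle)
t=28: (idle)
t=29: (idle)

context switches = 9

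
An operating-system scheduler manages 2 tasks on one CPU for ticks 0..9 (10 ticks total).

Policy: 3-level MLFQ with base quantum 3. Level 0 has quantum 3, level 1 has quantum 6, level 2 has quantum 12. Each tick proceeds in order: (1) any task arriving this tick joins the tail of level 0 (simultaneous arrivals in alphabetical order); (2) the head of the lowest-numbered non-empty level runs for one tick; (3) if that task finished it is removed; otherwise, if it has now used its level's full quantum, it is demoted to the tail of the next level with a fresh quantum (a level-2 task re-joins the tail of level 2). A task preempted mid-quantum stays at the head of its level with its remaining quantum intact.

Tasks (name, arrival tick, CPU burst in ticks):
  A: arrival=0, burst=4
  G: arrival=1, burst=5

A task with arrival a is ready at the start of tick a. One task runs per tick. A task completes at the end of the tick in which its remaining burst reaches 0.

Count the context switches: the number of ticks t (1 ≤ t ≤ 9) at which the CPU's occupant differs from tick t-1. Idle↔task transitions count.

context switches = 4

t=0: L0/L1/L2 = A/-/- → run A
t=1: L0/L1/L2 = AG/-/- → run A
t=2: L0/L1/L2 = AG/-/- → run A
t=3: L0/L1/L2 = G/A/- → run G
t=4: L0/L1/L2 = G/A/- → run G
t=5: L0/L1/L2 = G/A/- → run G
t=6: L0/L1/L2 = -/AG/- → run A
t=7: L0/L1/L2 = -/G/- → run G
t=8: L0/L1/L2 = -/G/- → run G
t=9: (idle)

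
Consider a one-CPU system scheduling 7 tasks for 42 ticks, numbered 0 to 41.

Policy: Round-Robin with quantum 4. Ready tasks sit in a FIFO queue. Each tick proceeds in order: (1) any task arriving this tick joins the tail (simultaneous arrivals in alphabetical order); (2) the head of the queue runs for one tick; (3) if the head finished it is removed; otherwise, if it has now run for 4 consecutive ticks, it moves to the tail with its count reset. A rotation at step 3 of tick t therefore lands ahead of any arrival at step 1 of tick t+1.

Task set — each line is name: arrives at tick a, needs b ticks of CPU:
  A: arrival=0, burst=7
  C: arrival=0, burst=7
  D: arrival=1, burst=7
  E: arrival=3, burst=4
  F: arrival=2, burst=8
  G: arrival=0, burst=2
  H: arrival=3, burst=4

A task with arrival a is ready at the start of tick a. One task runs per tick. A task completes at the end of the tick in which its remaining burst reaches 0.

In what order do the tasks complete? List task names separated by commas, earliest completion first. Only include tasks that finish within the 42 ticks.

completion order = G, E, H, A, C, D, F

t=0: queue=[A,C,G] q_used=0 → run A
t=1: queue=[A,C,G,D] q_used=1 → run A
t=2: queue=[A,C,G,D,F] q_used=2 → run A
t=3: queue=[A,C,G,D,F,E,H] q_used=3 → run A
t=4: queue=[C,G,D,F,E,H,A] q_used=0 → run C
t=5: queue=[C,G,D,F,E,H,A] q_used=1 → run C
t=6: queue=[C,G,D,F,E,H,A] q_used=2 → run C
t=7: queue=[C,G,D,F,E,H,A] q_used=3 → run C
t=8: queue=[G,D,F,E,H,A,C] q_used=0 → run G
t=9: queue=[G,D,F,E,H,A,C] q_used=1 → run G
t=10: queue=[D,F,E,H,A,C] q_used=0 → run D
t=11: queue=[D,F,E,H,A,C] q_used=1 → run D
t=12: queue=[D,F,E,H,A,C] q_used=2 → run D
t=13: queue=[D,F,E,H,A,C] q_used=3 → run D
t=14: queue=[F,E,H,A,C,D] q_used=0 → run F
t=15: queue=[F,E,H,A,C,D] q_used=1 → run F
t=16: queue=[F,E,H,A,C,D] q_used=2 → run F
t=17: queue=[F,E,H,A,C,D] q_used=3 → run F
t=18: queue=[E,H,A,C,D,F] q_used=0 → run E
t=19: queue=[E,H,A,C,D,F] q_used=1 → run E
t=20: queue=[E,H,A,C,D,F] q_used=2 → run E
t=21: queue=[E,H,A,C,D,F] q_used=3 → run E
t=22: queue=[H,A,C,D,F] q_used=0 → run H
t=23: queue=[H,A,C,D,F] q_used=1 → run H
t=24: queue=[H,A,C,D,F] q_used=2 → run H
t=25: queue=[H,A,C,D,F] q_used=3 → run H
t=26: queue=[A,C,D,F] q_used=0 → run A
t=27: queue=[A,C,D,F] q_used=1 → run A
t=28: queue=[A,C,D,F] q_used=2 → run A
t=29: queue=[C,D,F] q_used=0 → run C
t=30: queue=[C,D,F] q_used=1 → run C
t=31: queue=[C,D,F] q_used=2 → run C
t=32: queue=[D,F] q_used=0 → run D
t=33: queue=[D,F] q_used=1 → run D
t=34: queue=[D,F] q_used=2 → run D
t=35: queue=[F] q_used=0 → run F
t=36: queue=[F] q_used=1 → run F
t=37: queue=[F] q_used=2 → run F
t=38: queue=[F] q_used=3 → run F
t=39: (idle)
t=40: (idle)
t=41: (idle)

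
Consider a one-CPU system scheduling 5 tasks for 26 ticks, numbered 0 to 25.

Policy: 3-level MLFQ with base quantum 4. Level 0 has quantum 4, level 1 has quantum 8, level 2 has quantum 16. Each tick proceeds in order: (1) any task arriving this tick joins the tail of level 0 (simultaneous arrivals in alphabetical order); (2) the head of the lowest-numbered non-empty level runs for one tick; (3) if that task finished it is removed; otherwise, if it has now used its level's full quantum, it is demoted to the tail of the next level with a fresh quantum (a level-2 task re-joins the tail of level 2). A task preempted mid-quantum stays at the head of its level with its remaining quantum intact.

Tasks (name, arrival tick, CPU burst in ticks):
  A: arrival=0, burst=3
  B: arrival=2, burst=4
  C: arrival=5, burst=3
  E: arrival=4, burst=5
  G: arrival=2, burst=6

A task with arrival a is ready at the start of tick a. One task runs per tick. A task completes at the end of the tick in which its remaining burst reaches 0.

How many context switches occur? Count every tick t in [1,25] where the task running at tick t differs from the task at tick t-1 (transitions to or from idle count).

context switches = 7

t=0: L0/L1/L2 = A/-/- → run A
t=1: L0/L1/L2 = A/-/- → run A
t=2: L0/L1/L2 = ABG/-/- → run A
t=3: L0/L1/L2 = BG/-/- → run B
t=4: L0/L1/L2 = BGE/-/- → run B
t=5: L0/L1/L2 = BGEC/-/- → run B
t=6: L0/L1/L2 = BGEC/-/- → run B
t=7: L0/L1/L2 = GEC/-/- → run G
t=8: L0/L1/L2 = GEC/-/- → run G
t=9: L0/L1/L2 = GEC/-/- → run G
t=10: L0/L1/L2 = GEC/-/- → run G
t=11: L0/L1/L2 = EC/G/- → run E
t=12: L0/L1/L2 = EC/G/- → run E
t=13: L0/L1/L2 = EC/G/- → run E
t=14: L0/L1/L2 = EC/G/- → run E
t=15: L0/L1/L2 = C/GE/- → run C
t=16: L0/L1/L2 = C/GE/- → run C
t=17: L0/L1/L2 = C/GE/- → run C
t=18: L0/L1/L2 = -/GE/- → run G
t=19: L0/L1/L2 = -/GE/- → run G
t=20: L0/L1/L2 = -/E/- → run E
t=21: (idle)
t=22: (idle)
t=23: (idle)
t=24: (idle)
t=25: (idle)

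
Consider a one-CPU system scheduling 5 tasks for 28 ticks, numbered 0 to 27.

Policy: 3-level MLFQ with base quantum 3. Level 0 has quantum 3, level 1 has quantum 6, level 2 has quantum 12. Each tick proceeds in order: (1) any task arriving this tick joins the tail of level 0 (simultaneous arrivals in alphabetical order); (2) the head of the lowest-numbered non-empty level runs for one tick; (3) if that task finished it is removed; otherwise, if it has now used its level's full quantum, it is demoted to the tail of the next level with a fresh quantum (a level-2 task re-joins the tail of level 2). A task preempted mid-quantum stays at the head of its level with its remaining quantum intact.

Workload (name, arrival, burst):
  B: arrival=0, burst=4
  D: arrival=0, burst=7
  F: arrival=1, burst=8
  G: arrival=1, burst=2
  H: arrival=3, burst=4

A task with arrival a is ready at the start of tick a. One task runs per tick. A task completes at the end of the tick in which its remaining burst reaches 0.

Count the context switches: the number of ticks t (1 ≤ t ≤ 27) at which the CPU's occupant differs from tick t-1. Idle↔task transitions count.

context switches = 9

t=0: L0/L1/L2 = BD/-/- → run B
t=1: L0/L1/L2 = BDFG/-/- → run B
t=2: L0/L1/L2 = BDFG/-/- → run B
t=3: L0/L1/L2 = DFGH/B/- → run D
t=4: L0/L1/L2 = DFGH/B/- → run D
t=5: L0/L1/L2 = DFGH/B/- → run D
t=6: L0/L1/L2 = FGH/BD/- → run F
t=7: L0/L1/L2 = FGH/BD/- → run F
t=8: L0/L1/L2 = FGH/BD/- → run F
t=9: L0/L1/L2 = GH/BDF/- → run G
t=10: L0/L1/L2 = GH/BDF/- → run G
t=11: L0/L1/L2 = H/BDF/- → run H
t=12: L0/L1/L2 = H/BDF/- → run H
t=13: L0/L1/L2 = H/BDF/- → run H
t=14: L0/L1/L2 = -/BDFH/- → run B
t=15: L0/L1/L2 = -/DFH/- → run D
t=16: L0/L1/L2 = -/DFH/- → run D
t=17: L0/L1/L2 = -/DFH/- → run D
t=18: L0/L1/L2 = -/DFH/- → run D
t=19: L0/L1/L2 = -/FH/- → run F
t=20: L0/L1/L2 = -/FH/- → run F
t=21: L0/L1/L2 = -/FH/- → run F
t=22: L0/L1/L2 = -/FH/- → run F
t=23: L0/L1/L2 = -/FH/- → run F
t=24: L0/L1/L2 = -/H/- → run H
t=25: (idle)
t=26: (idle)
t=27: (idle)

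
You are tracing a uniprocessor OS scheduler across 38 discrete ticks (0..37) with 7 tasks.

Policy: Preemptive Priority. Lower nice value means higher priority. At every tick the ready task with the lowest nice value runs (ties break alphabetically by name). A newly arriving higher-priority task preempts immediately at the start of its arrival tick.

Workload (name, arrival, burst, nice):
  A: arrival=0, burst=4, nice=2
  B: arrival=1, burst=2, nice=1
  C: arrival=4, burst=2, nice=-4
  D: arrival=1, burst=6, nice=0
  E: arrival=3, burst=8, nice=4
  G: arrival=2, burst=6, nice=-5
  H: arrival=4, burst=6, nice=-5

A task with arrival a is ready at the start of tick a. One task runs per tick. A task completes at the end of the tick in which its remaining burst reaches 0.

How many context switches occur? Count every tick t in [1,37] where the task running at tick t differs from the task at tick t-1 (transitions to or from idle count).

t=0: ready={A} → run A
t=1: ready={A,B,D} → run D
t=2: ready={A,B,D,G} → run G
t=3: ready={A,B,D,E,G} → run G
t=4: ready={A,B,C,D,E,G,H} → run G
t=5: ready={A,B,C,D,E,G,H} → run G
t=6: ready={A,B,C,D,E,G,H} → run G
t=7: ready={A,B,C,D,E,G,H} → run G
t=8: ready={A,B,C,D,E,H} → run H
t=9: ready={A,B,C,D,E,H} → run H
t=10: ready={A,B,C,D,E,H} → run H
t=11: ready={A,B,C,D,E,H} → run H
t=12: ready={A,B,C,D,E,H} → run H
t=13: ready={A,B,C,D,E,H} → run H
t=14: ready={A,B,C,D,E} → run C
t=15: ready={A,B,C,D,E} → run C
t=16: ready={A,B,D,E} → run D
t=17: ready={A,B,D,E} → run D
t=18: ready={A,B,D,E} → run D
t=19: ready={A,B,D,E} → run D
t=20: ready={A,B,D,E} → run D
t=21: ready={A,B,E} → run B
t=22: ready={A,B,E} → run B
t=23: ready={A,E} → run A
t=24: ready={A,E} → run A
t=25: ready={A,E} → run A
t=26: ready={E} → run E
t=27: ready={E} → run E
t=28: ready={E} → run E
t=29: ready={E} → run E
t=30: ready={E} → run E
t=31: ready={E} → run E
t=32: ready={E} → run E
t=33: ready={E} → run E
t=34: (idle)
t=35: (idle)
t=36: (idle)
t=37: (idle)

context switches = 9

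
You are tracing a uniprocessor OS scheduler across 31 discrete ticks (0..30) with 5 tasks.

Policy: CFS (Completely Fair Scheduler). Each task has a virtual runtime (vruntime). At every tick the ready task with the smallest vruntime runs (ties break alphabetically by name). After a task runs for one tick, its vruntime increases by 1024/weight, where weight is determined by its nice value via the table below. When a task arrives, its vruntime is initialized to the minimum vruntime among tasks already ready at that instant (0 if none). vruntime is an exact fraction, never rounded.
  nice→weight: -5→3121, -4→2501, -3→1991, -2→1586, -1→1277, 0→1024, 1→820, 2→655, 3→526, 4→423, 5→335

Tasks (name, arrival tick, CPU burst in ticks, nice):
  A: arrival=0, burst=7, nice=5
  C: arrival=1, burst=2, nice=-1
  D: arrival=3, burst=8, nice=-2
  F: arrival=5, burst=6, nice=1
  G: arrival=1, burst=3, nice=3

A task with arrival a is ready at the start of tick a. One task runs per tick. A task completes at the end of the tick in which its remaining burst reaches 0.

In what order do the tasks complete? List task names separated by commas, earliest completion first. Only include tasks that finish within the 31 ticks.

completion order = C, G, D, F, A

t=0: vr[A=0] → run A
t=1: vr[A=1024/335 C=1024/335 G=1024/335] → run A
t=2: vr[A=2048/335 C=1024/335 G=1024/335] → run C
t=3: vr[A=2048/335 C=1650688/427795 D=1024/335 G=1024/335] → run D
t=4: vr[A=2048/335 C=1650688/427795 D=983552/265655 G=1024/335] → run G
t=5: vr[A=2048/335 C=1650688/427795 D=983552/265655 F=983552/265655 G=440832/88105] → run D
t=6: vr[A=2048/335 C=1650688/427795 D=1155072/265655 F=983552/265655 G=440832/88105] → run F
t=7: vr[A=2048/335 C=1650688/427795 D=1155072/265655 F=53927168/10891855 G=440832/88105] → run C
t=8: vr[A=2048/335 D=1155072/265655 F=53927168/10891855 G=440832/88105] → run D
t=9: vr[A=2048/335 D=1326592/265655 F=53927168/10891855 G=440832/88105] → run F
t=10: vr[A=2048/335 D=1326592/265655 F=67528704/10891855 G=440832/88105] → run D
t=11: vr[A=2048/335 D=1498112/265655 F=67528704/10891855 G=440832/88105] → run G
t=12: vr[A=2048/335 D=1498112/265655 F=67528704/10891855 G=612352/88105] → run D
t=13: vr[A=2048/335 D=1669632/265655 F=67528704/10891855 G=612352/88105] → run A
t=14: vr[A=3072/335 D=1669632/265655 F=67528704/10891855 G=612352/88105] → run F
t=15: vr[A=3072/335 D=1669632/265655 F=16226048/2178371 G=612352/88105] → run D
t=16: vr[A=3072/335 D=1841152/265655 F=16226048/2178371 G=612352/88105] → run D
t=17: vr[A=3072/335 D=2012672/265655 F=16226048/2178371 G=612352/88105] → run G
t=18: vr[A=3072/335 D=2012672/265655 F=16226048/2178371] → run F
t=19: vr[A=3072/335 D=2012672/265655 F=94731776/10891855] → run D
t=20: vr[A=3072/335 F=94731776/10891855] → run F
t=21: vr[A=3072/335 F=108333312/10891855] → run A
t=22: vr[A=4096/335 F=108333312/10891855] → run F
t=23: vr[A=4096/335] → run A
t=24: vr[A=1024/67] → run A
t=25: vr[A=6144/335] → run A
t=26: (idle)
t=27: (idle)
t=28: (idle)
t=29: (idle)
t=30: (idle)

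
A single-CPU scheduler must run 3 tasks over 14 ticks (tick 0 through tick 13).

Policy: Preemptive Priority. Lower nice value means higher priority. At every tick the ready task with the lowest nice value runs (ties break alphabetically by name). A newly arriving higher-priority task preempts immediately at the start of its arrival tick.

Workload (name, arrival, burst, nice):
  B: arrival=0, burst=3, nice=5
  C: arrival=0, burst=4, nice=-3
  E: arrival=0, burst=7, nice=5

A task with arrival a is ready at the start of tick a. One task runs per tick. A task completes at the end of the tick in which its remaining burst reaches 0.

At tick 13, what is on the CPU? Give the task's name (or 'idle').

t=0: ready={B,C,E} → run C
t=1: ready={B,C,E} → run C
t=2: ready={B,C,E} → run C
t=3: ready={B,C,E} → run C
t=4: ready={B,E} → run B
t=5: ready={B,E} → run B
t=6: ready={B,E} → run B
t=7: ready={E} → run E
t=8: ready={E} → run E
t=9: ready={E} → run E
t=10: ready={E} → run E
t=11: ready={E} → run E
t=12: ready={E} → run E
t=13: ready={E} → run E

running at tick 13 = E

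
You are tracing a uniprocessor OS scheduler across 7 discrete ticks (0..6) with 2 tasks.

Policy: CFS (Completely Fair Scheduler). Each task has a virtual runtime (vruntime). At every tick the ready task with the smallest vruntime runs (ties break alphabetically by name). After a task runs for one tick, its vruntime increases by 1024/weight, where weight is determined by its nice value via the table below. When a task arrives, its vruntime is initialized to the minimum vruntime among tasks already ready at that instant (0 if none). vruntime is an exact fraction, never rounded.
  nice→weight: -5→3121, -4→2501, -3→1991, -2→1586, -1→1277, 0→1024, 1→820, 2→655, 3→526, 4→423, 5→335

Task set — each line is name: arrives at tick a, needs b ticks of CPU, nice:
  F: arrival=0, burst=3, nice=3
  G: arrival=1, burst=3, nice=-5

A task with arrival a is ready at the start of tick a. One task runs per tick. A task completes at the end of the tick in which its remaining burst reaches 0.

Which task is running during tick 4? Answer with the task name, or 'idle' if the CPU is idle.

t=0: vr[F=0] → run F
t=1: vr[F=512/263 G=512/263] → run F
t=2: vr[F=1024/263 G=512/263] → run G
t=3: vr[F=1024/263 G=1867264/820823] → run G
t=4: vr[F=1024/263 G=2136576/820823] → run G
t=5: vr[F=1024/263] → run F
t=6: (idle)

running at tick 4 = G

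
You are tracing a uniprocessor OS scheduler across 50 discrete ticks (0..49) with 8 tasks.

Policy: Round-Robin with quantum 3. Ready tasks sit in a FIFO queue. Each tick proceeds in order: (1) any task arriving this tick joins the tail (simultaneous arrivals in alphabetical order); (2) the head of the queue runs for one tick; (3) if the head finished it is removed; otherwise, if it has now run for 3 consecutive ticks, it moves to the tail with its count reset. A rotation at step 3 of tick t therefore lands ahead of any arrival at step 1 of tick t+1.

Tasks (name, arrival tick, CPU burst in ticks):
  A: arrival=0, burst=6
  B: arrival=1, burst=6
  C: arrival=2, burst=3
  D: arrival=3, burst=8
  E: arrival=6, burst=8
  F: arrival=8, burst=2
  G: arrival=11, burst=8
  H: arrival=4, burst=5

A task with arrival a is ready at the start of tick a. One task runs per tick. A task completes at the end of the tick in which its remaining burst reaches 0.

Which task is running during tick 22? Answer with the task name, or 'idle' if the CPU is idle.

t=0: queue=[A] q_used=0 → run A
t=1: queue=[A,B] q_used=1 → run A
t=2: queue=[A,B,C] q_used=2 → run A
t=3: queue=[B,C,A,D] q_used=0 → run B
t=4: queue=[B,C,A,D,H] q_used=1 → run B
t=5: queue=[B,C,A,D,H] q_used=2 → run B
t=6: queue=[C,A,D,H,B,E] q_used=0 → run C
t=7: queue=[C,A,D,H,B,E] q_used=1 → run C
t=8: queue=[C,A,D,H,B,E,F] q_used=2 → run C
t=9: queue=[A,D,H,B,E,F] q_used=0 → run A
t=10: queue=[A,D,H,B,E,F] q_used=1 → run A
t=11: queue=[A,D,H,B,E,F,G] q_used=2 → run A
t=12: queue=[D,H,B,E,F,G] q_used=0 → run D
t=13: queue=[D,H,B,E,F,G] q_used=1 → run D
t=14: queue=[D,H,B,E,F,G] q_used=2 → run D
t=15: queue=[H,B,E,F,G,D] q_used=0 → run H
t=16: queue=[H,B,E,F,G,D] q_used=1 → run H
t=17: queue=[H,B,E,F,G,D] q_used=2 → run H
t=18: queue=[B,E,F,G,D,H] q_used=0 → run B
t=19: queue=[B,E,F,G,D,H] q_used=1 → run B
t=20: queue=[B,E,F,G,D,H] q_used=2 → run B
t=21: queue=[E,F,G,D,H] q_used=0 → run E
t=22: queue=[E,F,G,D,H] q_used=1 → run E
t=23: queue=[E,F,G,D,H] q_used=2 → run E
t=24: queue=[F,G,D,H,E] q_used=0 → run F
t=25: queue=[F,G,D,H,E] q_used=1 → run F
t=26: queue=[G,D,H,E] q_used=0 → run G
t=27: queue=[G,D,H,E] q_used=1 → run G
t=28: queue=[G,D,H,E] q_used=2 → run G
t=29: queue=[D,H,E,G] q_used=0 → run D
t=30: queue=[D,H,E,G] q_used=1 → run D
t=31: queue=[D,H,E,G] q_used=2 → run D
t=32: queue=[H,E,G,D] q_used=0 → run H
t=33: queue=[H,E,G,D] q_used=1 → run H
t=34: queue=[E,G,D] q_used=0 → run E
t=35: queue=[E,G,D] q_used=1 → run E
t=36: queue=[E,G,D] q_used=2 → run E
t=37: queue=[G,D,E] q_used=0 → run G
t=38: queue=[G,D,E] q_used=1 → run G
t=39: queue=[G,D,E] q_used=2 → run G
t=40: queue=[D,E,G] q_used=0 → run D
t=41: queue=[D,E,G] q_used=1 → run D
t=42: queue=[E,G] q_used=0 → run E
t=43: queue=[E,G] q_used=1 → run E
t=44: queue=[G] q_used=0 → run G
t=45: queue=[G] q_used=1 → run G
t=46: (idle)
t=47: (idle)
t=48: (idle)
t=49: (idle)

running at tick 22 = E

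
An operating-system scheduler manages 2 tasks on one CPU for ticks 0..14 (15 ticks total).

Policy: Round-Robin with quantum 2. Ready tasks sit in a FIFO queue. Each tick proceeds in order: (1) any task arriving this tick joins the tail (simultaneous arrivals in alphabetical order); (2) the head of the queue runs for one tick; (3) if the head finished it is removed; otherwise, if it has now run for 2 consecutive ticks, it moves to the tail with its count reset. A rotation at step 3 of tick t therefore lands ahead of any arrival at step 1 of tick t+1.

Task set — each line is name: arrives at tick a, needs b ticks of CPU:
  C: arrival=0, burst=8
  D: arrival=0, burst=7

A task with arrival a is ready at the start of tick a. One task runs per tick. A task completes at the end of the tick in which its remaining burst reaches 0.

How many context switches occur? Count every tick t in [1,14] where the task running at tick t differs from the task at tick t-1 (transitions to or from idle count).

t=0: queue=[C,D] q_used=0 → run C
t=1: queue=[C,D] q_used=1 → run C
t=2: queue=[D,C] q_used=0 → run D
t=3: queue=[D,C] q_used=1 → run D
t=4: queue=[C,D] q_used=0 → run C
t=5: queue=[C,D] q_used=1 → run C
t=6: queue=[D,C] q_used=0 → run D
t=7: queue=[D,C] q_used=1 → run D
t=8: queue=[C,D] q_used=0 → run C
t=9: queue=[C,D] q_used=1 → run C
t=10: queue=[D,C] q_used=0 → run D
t=11: queue=[D,C] q_used=1 → run D
t=12: queue=[C,D] q_used=0 → run C
t=13: queue=[C,D] q_used=1 → run C
t=14: queue=[D] q_used=0 → run D

context switches = 7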